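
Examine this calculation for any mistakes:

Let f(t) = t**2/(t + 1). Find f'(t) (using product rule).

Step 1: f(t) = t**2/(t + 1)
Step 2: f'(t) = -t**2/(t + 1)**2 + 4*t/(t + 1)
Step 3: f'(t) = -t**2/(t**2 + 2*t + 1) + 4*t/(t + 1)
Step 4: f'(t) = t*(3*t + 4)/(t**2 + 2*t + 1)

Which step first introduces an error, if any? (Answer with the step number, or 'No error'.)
Step 2

Step 2 is incorrect due to a wrong coefficient.
The step shows: -t**2/(t + 1)**2 + 4*t/(t + 1)
The correct value should be: -t**2/(t + 1)**2 + 2*t/(t + 1)

Explanation: The coefficient 2 was incorrectly written as 4: the term 2*t/(t + 1) was incorrectly written as 4*t/(t + 1)
The later steps are derived from this incorrect expression, so the error originates in Step 2.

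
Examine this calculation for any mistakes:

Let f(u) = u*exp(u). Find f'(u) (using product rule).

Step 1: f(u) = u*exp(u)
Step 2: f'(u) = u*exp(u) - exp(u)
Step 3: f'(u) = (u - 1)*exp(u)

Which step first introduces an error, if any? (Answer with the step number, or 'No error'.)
Step 2

Step 2 is incorrect due to a sign flip.
The step shows: u*exp(u) - exp(u)
The correct value should be: u*exp(u) + exp(u)

Explanation: The sign of one term was flipped: the term exp(u) was incorrectly written as -exp(u)
The later steps are derived from this incorrect expression, so the error originates in Step 2.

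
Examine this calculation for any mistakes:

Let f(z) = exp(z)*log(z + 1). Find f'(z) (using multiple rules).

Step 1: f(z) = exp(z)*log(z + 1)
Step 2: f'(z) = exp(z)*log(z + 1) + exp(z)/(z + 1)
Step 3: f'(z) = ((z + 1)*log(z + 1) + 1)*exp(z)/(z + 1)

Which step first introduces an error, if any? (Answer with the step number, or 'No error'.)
No error

All steps in this derivation are correct.
The final answer f'(z) = ((z + 1)*log(z + 1) + 1)*exp(z)/(z + 1) is valid.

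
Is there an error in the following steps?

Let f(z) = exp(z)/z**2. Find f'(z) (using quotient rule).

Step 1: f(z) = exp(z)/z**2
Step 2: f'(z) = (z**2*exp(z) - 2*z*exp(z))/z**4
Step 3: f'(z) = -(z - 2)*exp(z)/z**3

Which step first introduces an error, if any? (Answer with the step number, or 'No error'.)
Step 3

Step 3 is incorrect due to a sign flip.
The step shows: -(z - 2)*exp(z)/z**3
The correct value should be: (z - 2)*exp(z)/z**3

Explanation: The sign of the whole expression was flipped: the term (z - 2)*exp(z)/z**3 was incorrectly written as -(z - 2)*exp(z)/z**3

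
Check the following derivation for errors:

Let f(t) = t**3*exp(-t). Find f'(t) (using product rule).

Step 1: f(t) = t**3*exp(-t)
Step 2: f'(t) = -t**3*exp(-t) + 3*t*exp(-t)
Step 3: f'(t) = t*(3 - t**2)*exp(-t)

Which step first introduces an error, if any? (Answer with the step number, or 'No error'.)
Step 2

Step 2 is incorrect due to a wrong exponent.
The step shows: -t**3*exp(-t) + 3*t*exp(-t)
The correct value should be: -t**3*exp(-t) + 3*t**2*exp(-t)

Explanation: The exponent 2 on t was incorrectly written as 1: the term 3*t**2*exp(-t) was incorrectly written as 3*t*exp(-t)
The later steps are derived from this incorrect expression, so the error originates in Step 2.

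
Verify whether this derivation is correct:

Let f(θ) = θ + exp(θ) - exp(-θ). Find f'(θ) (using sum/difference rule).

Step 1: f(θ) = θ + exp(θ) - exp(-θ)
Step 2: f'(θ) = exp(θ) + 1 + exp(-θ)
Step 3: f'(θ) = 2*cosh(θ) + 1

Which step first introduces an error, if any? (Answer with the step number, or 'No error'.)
No error

All steps in this derivation are correct.
The final answer f'(θ) = 2*cosh(θ) + 1 is valid.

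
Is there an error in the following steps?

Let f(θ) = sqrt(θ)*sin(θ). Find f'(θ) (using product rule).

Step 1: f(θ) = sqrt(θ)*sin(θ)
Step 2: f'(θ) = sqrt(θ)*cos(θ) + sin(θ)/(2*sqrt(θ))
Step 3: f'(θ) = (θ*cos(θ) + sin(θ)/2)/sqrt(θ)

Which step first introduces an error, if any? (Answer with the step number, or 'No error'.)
No error

All steps in this derivation are correct.
The final answer f'(θ) = (θ*cos(θ) + sin(θ)/2)/sqrt(θ) is valid.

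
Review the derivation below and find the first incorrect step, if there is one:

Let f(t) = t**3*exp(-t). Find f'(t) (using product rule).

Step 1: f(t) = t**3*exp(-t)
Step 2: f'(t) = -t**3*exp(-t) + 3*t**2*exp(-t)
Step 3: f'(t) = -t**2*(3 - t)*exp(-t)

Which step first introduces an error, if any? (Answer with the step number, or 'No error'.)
Step 3

Step 3 is incorrect due to a sign flip.
The step shows: -t**2*(3 - t)*exp(-t)
The correct value should be: t**2*(3 - t)*exp(-t)

Explanation: The sign of the whole expression was flipped: the term t**2*(3 - t)*exp(-t) was incorrectly written as -t**2*(3 - t)*exp(-t)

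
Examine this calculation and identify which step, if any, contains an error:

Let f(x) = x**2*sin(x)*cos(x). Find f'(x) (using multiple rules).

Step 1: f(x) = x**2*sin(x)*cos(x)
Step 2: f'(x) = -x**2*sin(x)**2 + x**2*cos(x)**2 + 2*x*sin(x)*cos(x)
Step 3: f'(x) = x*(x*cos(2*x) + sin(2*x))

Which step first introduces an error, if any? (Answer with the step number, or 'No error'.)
No error

All steps in this derivation are correct.
The final answer f'(x) = x*(x*cos(2*x) + sin(2*x)) is valid.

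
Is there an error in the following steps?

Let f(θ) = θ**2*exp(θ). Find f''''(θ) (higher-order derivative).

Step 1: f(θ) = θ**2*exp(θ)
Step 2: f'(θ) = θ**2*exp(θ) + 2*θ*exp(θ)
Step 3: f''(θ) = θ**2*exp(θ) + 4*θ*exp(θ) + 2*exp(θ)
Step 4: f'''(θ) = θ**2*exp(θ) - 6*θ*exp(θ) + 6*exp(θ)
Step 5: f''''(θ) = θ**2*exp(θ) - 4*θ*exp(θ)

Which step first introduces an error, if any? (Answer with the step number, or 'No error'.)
Step 4

Step 4 is incorrect due to a sign flip.
The step shows: θ**2*exp(θ) - 6*θ*exp(θ) + 6*exp(θ)
The correct value should be: θ**2*exp(θ) + 6*θ*exp(θ) + 6*exp(θ)

Explanation: The sign of one term was flipped: the term 6*θ*exp(θ) was incorrectly written as -6*θ*exp(θ)
The later steps are derived from this incorrect expression, so the error originates in Step 4.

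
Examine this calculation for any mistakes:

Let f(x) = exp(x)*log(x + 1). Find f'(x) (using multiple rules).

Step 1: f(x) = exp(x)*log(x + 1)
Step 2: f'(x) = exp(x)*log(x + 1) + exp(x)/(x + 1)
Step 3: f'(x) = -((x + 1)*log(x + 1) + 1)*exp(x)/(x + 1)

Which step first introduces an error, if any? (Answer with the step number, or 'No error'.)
Step 3

Step 3 is incorrect due to a sign flip.
The step shows: -((x + 1)*log(x + 1) + 1)*exp(x)/(x + 1)
The correct value should be: ((x + 1)*log(x + 1) + 1)*exp(x)/(x + 1)

Explanation: The sign of the whole expression was flipped: the term ((x + 1)*log(x + 1) + 1)*exp(x)/(x + 1) was incorrectly written as -((x + 1)*log(x + 1) + 1)*exp(x)/(x + 1)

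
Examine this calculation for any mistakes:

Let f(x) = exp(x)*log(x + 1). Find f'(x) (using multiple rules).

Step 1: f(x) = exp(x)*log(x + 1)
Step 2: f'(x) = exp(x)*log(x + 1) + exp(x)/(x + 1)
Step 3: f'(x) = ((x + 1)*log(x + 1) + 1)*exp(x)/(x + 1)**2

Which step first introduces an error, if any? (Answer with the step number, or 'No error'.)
Step 3

Step 3 is incorrect due to a wrong exponent.
The step shows: ((x + 1)*log(x + 1) + 1)*exp(x)/(x + 1)**2
The correct value should be: ((x + 1)*log(x + 1) + 1)*exp(x)/(x + 1)

Explanation: The exponent -1 on x + 1 was incorrectly written as -2: the term ((x + 1)*log(x + 1) + 1)*exp(x)/(x + 1) was incorrectly written as ((x + 1)*log(x + 1) + 1)*exp(x)/(x + 1)**2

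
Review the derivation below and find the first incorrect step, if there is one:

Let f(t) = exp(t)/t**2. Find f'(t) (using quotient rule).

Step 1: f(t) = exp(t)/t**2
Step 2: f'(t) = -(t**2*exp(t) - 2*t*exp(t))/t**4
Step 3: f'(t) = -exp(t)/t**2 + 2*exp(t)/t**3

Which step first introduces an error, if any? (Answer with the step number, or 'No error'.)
Step 2

Step 2 is incorrect due to a sign flip.
The step shows: -(t**2*exp(t) - 2*t*exp(t))/t**4
The correct value should be: (t**2*exp(t) - 2*t*exp(t))/t**4

Explanation: The sign of the whole expression was flipped: the term (t**2*exp(t) - 2*t*exp(t))/t**4 was incorrectly written as -(t**2*exp(t) - 2*t*exp(t))/t**4
The later steps are derived from this incorrect expression, so the error originates in Step 2.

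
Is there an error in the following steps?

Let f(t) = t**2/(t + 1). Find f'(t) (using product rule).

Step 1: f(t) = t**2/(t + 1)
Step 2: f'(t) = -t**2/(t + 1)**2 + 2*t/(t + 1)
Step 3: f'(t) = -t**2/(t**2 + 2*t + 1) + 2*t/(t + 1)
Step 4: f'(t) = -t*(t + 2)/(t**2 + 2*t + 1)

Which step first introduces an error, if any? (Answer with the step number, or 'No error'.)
Step 4

Step 4 is incorrect due to a sign flip.
The step shows: -t*(t + 2)/(t**2 + 2*t + 1)
The correct value should be: t*(t + 2)/(t**2 + 2*t + 1)

Explanation: The sign of the whole expression was flipped: the term t*(t + 2)/(t**2 + 2*t + 1) was incorrectly written as -t*(t + 2)/(t**2 + 2*t + 1)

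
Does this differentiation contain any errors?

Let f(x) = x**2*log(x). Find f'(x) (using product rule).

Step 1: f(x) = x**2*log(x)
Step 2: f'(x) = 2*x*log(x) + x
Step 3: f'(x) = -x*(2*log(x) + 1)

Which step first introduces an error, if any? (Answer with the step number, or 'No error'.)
Step 3

Step 3 is incorrect due to a sign flip.
The step shows: -x*(2*log(x) + 1)
The correct value should be: x*(2*log(x) + 1)

Explanation: The sign of the whole expression was flipped: the term x*(2*log(x) + 1) was incorrectly written as -x*(2*log(x) + 1)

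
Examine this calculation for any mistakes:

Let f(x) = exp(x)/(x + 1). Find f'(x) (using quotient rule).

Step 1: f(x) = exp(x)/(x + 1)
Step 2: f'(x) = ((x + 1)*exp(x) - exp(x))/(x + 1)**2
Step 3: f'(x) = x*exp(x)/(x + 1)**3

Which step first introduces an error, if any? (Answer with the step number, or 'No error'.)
Step 3

Step 3 is incorrect due to a wrong exponent.
The step shows: x*exp(x)/(x + 1)**3
The correct value should be: x*exp(x)/(x + 1)**2

Explanation: The exponent -2 on x + 1 was incorrectly written as -3: the term x*exp(x)/(x + 1)**2 was incorrectly written as x*exp(x)/(x + 1)**3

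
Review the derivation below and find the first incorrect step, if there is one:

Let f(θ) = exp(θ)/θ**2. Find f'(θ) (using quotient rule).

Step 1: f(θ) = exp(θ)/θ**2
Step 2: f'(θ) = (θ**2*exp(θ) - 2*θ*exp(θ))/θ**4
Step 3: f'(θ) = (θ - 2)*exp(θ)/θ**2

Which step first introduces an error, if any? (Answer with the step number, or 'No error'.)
Step 3

Step 3 is incorrect due to a wrong exponent.
The step shows: (θ - 2)*exp(θ)/θ**2
The correct value should be: (θ - 2)*exp(θ)/θ**3

Explanation: The exponent -3 on θ was incorrectly written as -2: the term (θ - 2)*exp(θ)/θ**3 was incorrectly written as (θ - 2)*exp(θ)/θ**2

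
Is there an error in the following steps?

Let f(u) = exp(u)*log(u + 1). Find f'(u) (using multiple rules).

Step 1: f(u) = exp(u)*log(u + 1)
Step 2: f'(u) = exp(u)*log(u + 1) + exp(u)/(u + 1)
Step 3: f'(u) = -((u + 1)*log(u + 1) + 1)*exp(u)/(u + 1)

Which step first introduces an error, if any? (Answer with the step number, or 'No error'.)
Step 3

Step 3 is incorrect due to a sign flip.
The step shows: -((u + 1)*log(u + 1) + 1)*exp(u)/(u + 1)
The correct value should be: ((u + 1)*log(u + 1) + 1)*exp(u)/(u + 1)

Explanation: The sign of the whole expression was flipped: the term ((u + 1)*log(u + 1) + 1)*exp(u)/(u + 1) was incorrectly written as -((u + 1)*log(u + 1) + 1)*exp(u)/(u + 1)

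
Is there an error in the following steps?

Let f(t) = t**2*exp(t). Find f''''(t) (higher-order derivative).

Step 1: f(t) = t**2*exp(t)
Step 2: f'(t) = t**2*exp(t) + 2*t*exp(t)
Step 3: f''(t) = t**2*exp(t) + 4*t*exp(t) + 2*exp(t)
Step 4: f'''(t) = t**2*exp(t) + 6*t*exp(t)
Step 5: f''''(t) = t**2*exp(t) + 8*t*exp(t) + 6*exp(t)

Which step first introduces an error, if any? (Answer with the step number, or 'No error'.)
Step 4

Step 4 is incorrect due to a dropped term.
The step shows: t**2*exp(t) + 6*t*exp(t)
The correct value should be: t**2*exp(t) + 6*t*exp(t) + 6*exp(t)

Explanation: A term was dropped: the term 6*exp(t) was incorrectly omitted
The later steps are derived from this incorrect expression, so the error originates in Step 4.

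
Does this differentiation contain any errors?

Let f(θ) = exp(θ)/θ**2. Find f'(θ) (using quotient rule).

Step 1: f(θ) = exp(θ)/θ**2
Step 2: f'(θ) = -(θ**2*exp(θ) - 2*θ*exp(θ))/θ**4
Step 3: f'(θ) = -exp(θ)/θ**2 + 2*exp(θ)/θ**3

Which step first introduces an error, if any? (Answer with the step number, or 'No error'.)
Step 2

Step 2 is incorrect due to a sign flip.
The step shows: -(θ**2*exp(θ) - 2*θ*exp(θ))/θ**4
The correct value should be: (θ**2*exp(θ) - 2*θ*exp(θ))/θ**4

Explanation: The sign of the whole expression was flipped: the term (θ**2*exp(θ) - 2*θ*exp(θ))/θ**4 was incorrectly written as -(θ**2*exp(θ) - 2*θ*exp(θ))/θ**4
The later steps are derived from this incorrect expression, so the error originates in Step 2.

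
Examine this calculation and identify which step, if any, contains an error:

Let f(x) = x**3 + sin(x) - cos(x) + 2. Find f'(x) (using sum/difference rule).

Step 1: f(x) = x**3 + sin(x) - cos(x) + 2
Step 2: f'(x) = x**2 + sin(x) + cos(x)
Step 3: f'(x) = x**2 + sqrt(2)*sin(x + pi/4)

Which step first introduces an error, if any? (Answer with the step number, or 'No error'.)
Step 2

Step 2 is incorrect due to a wrong coefficient.
The step shows: x**2 + sin(x) + cos(x)
The correct value should be: 3*x**2 + sin(x) + cos(x)

Explanation: The coefficient 3 was incorrectly written as 1: the term 3*x**2 was incorrectly written as x**2
The later steps are derived from this incorrect expression, so the error originates in Step 2.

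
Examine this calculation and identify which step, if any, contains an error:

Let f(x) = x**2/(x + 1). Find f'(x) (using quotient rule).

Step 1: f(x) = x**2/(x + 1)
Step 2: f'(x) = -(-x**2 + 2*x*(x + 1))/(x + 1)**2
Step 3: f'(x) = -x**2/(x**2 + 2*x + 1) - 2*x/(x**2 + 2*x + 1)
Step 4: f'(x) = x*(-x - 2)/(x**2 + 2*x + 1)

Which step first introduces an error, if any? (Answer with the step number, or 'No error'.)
Step 2

Step 2 is incorrect due to a sign flip.
The step shows: -(-x**2 + 2*x*(x + 1))/(x + 1)**2
The correct value should be: (-x**2 + 2*x*(x + 1))/(x + 1)**2

Explanation: The sign of the whole expression was flipped: the term (-x**2 + 2*x*(x + 1))/(x + 1)**2 was incorrectly written as -(-x**2 + 2*x*(x + 1))/(x + 1)**2
The later steps are derived from this incorrect expression, so the error originates in Step 2.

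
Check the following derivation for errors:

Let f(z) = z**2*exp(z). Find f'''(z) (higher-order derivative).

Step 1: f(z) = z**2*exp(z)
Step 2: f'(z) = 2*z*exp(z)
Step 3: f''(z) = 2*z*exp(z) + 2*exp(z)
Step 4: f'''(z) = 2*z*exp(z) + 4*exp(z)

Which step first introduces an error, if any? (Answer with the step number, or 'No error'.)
Step 2

Step 2 is incorrect due to a dropped term.
The step shows: 2*z*exp(z)
The correct value should be: z**2*exp(z) + 2*z*exp(z)

Explanation: A term was dropped: the term z**2*exp(z) was incorrectly omitted
The later steps are derived from this incorrect expression, so the error originates in Step 2.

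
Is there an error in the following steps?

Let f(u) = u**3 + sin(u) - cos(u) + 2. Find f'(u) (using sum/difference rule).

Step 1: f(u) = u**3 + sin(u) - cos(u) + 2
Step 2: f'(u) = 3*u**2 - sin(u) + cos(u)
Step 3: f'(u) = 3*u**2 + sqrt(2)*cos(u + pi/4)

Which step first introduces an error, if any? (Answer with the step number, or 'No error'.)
Step 2

Step 2 is incorrect due to a sign flip.
The step shows: 3*u**2 - sin(u) + cos(u)
The correct value should be: 3*u**2 + sin(u) + cos(u)

Explanation: The sign of one term was flipped: the term sin(u) was incorrectly written as -sin(u)
The later steps are derived from this incorrect expression, so the error originates in Step 2.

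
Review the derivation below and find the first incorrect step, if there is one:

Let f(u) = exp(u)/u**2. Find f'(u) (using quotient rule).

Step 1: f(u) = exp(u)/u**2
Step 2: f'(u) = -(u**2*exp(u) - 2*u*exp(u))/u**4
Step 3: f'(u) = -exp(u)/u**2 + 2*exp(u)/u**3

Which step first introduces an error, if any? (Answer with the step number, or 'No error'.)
Step 2

Step 2 is incorrect due to a sign flip.
The step shows: -(u**2*exp(u) - 2*u*exp(u))/u**4
The correct value should be: (u**2*exp(u) - 2*u*exp(u))/u**4

Explanation: The sign of the whole expression was flipped: the term (u**2*exp(u) - 2*u*exp(u))/u**4 was incorrectly written as -(u**2*exp(u) - 2*u*exp(u))/u**4
The later steps are derived from this incorrect expression, so the error originates in Step 2.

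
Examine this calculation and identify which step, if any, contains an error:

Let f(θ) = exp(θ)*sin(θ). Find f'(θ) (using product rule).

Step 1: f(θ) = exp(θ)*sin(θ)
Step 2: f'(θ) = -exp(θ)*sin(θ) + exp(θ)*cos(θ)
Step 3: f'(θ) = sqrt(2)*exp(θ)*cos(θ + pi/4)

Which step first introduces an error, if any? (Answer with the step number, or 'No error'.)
Step 2

Step 2 is incorrect due to a sign flip.
The step shows: -exp(θ)*sin(θ) + exp(θ)*cos(θ)
The correct value should be: exp(θ)*sin(θ) + exp(θ)*cos(θ)

Explanation: The sign of one term was flipped: the term exp(θ)*sin(θ) was incorrectly written as -exp(θ)*sin(θ)
The later steps are derived from this incorrect expression, so the error originates in Step 2.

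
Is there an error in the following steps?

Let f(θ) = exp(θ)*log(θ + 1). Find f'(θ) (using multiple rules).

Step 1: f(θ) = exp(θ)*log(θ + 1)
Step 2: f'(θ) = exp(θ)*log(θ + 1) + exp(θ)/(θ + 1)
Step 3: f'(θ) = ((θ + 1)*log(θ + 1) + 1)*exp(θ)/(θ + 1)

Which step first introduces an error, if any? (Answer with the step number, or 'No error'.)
No error

All steps in this derivation are correct.
The final answer f'(θ) = ((θ + 1)*log(θ + 1) + 1)*exp(θ)/(θ + 1) is valid.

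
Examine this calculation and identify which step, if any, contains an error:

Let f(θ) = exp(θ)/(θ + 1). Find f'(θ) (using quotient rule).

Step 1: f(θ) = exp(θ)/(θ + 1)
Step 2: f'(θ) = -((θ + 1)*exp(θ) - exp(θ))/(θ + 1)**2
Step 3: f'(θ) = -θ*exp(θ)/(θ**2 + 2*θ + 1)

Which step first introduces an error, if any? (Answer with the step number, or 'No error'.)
Step 2

Step 2 is incorrect due to a sign flip.
The step shows: -((θ + 1)*exp(θ) - exp(θ))/(θ + 1)**2
The correct value should be: ((θ + 1)*exp(θ) - exp(θ))/(θ + 1)**2

Explanation: The sign of the whole expression was flipped: the term ((θ + 1)*exp(θ) - exp(θ))/(θ + 1)**2 was incorrectly written as -((θ + 1)*exp(θ) - exp(θ))/(θ + 1)**2
The later steps are derived from this incorrect expression, so the error originates in Step 2.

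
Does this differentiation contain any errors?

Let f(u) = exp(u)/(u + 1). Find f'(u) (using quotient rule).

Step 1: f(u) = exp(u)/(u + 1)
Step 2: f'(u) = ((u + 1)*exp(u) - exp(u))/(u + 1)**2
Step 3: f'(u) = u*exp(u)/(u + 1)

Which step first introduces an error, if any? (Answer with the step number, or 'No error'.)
Step 3

Step 3 is incorrect due to a wrong exponent.
The step shows: u*exp(u)/(u + 1)
The correct value should be: u*exp(u)/(u + 1)**2

Explanation: The exponent -2 on u + 1 was incorrectly written as -1: the term u*exp(u)/(u + 1)**2 was incorrectly written as u*exp(u)/(u + 1)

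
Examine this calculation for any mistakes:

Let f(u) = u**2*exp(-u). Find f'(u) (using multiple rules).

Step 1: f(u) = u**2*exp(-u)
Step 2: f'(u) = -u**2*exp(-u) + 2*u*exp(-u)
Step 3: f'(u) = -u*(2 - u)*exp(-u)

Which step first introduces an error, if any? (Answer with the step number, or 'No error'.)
Step 3

Step 3 is incorrect due to a sign flip.
The step shows: -u*(2 - u)*exp(-u)
The correct value should be: u*(2 - u)*exp(-u)

Explanation: The sign of the whole expression was flipped: the term u*(2 - u)*exp(-u) was incorrectly written as -u*(2 - u)*exp(-u)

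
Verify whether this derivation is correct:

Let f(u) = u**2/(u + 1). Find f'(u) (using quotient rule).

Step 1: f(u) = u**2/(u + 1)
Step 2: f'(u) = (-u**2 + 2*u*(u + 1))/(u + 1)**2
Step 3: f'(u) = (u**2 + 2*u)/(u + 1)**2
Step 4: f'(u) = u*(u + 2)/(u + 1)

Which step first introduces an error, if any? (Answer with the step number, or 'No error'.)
Step 4

Step 4 is incorrect due to a wrong exponent.
The step shows: u*(u + 2)/(u + 1)
The correct value should be: u*(u + 2)/(u + 1)**2

Explanation: The exponent -2 on u + 1 was incorrectly written as -1: the term u*(u + 2)/(u + 1)**2 was incorrectly written as u*(u + 2)/(u + 1)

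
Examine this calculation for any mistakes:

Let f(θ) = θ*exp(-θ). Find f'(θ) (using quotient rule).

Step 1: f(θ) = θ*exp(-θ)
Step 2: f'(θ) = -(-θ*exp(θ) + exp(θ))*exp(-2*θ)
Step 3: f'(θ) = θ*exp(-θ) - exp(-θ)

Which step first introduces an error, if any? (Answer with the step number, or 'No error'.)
Step 2

Step 2 is incorrect due to a sign flip.
The step shows: -(-θ*exp(θ) + exp(θ))*exp(-2*θ)
The correct value should be: (-θ*exp(θ) + exp(θ))*exp(-2*θ)

Explanation: The sign of the whole expression was flipped: the term (-θ*exp(θ) + exp(θ))*exp(-2*θ) was incorrectly written as -(-θ*exp(θ) + exp(θ))*exp(-2*θ)
The later steps are derived from this incorrect expression, so the error originates in Step 2.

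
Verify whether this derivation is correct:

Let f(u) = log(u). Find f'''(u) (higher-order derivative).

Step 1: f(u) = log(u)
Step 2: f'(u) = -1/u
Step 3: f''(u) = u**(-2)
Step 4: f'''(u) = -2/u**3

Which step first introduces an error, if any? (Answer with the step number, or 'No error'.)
Step 2

Step 2 is incorrect due to a sign flip.
The step shows: -1/u
The correct value should be: 1/u

Explanation: The sign of the whole expression was flipped: the term 1/u was incorrectly written as -1/u
The later steps are derived from this incorrect expression, so the error originates in Step 2.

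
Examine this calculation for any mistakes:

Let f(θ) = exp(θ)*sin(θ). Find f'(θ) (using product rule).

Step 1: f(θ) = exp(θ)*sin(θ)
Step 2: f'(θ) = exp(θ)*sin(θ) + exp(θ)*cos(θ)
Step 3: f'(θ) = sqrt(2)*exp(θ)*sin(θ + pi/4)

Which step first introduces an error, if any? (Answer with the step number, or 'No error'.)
No error

All steps in this derivation are correct.
The final answer f'(θ) = sqrt(2)*exp(θ)*sin(θ + pi/4) is valid.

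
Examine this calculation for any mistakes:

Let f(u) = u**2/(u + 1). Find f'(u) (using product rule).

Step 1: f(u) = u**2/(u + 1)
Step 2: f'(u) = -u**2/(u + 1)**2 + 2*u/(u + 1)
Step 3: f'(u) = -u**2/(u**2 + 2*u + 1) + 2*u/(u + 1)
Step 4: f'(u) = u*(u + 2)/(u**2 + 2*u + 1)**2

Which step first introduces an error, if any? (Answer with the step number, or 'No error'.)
Step 4

Step 4 is incorrect due to a wrong exponent.
The step shows: u*(u + 2)/(u**2 + 2*u + 1)**2
The correct value should be: u*(u + 2)/(u**2 + 2*u + 1)

Explanation: The exponent -1 on u**2 + 2*u + 1 was incorrectly written as -2: the term u*(u + 2)/(u**2 + 2*u + 1) was incorrectly written as u*(u + 2)/(u**2 + 2*u + 1)**2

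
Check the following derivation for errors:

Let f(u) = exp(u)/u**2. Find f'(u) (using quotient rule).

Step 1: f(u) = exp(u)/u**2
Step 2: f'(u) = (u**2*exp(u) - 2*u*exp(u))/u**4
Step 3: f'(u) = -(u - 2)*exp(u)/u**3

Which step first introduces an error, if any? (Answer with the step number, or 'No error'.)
Step 3

Step 3 is incorrect due to a sign flip.
The step shows: -(u - 2)*exp(u)/u**3
The correct value should be: (u - 2)*exp(u)/u**3

Explanation: The sign of the whole expression was flipped: the term (u - 2)*exp(u)/u**3 was incorrectly written as -(u - 2)*exp(u)/u**3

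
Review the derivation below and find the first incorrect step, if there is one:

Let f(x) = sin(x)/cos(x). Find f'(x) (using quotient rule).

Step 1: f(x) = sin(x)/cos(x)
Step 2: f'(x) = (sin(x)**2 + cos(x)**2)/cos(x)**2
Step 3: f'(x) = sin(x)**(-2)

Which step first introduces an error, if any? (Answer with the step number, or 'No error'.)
Step 3

Step 3 is incorrect due to a wrong trig function.
The step shows: sin(x)**(-2)
The correct value should be: cos(x)**(-2)

Explanation: cos(x) was incorrectly written as sin(x): the term cos(x)**(-2) was incorrectly written as sin(x)**(-2)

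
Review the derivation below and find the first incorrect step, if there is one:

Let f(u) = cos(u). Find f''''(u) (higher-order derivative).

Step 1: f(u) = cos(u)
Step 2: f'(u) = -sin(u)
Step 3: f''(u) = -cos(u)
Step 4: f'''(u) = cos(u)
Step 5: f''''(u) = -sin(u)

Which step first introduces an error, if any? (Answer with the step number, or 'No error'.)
Step 4

Step 4 is incorrect due to a wrong trig function.
The step shows: cos(u)
The correct value should be: sin(u)

Explanation: sin(u) was incorrectly written as cos(u): the term sin(u) was incorrectly written as cos(u)
The later steps are derived from this incorrect expression, so the error originates in Step 4.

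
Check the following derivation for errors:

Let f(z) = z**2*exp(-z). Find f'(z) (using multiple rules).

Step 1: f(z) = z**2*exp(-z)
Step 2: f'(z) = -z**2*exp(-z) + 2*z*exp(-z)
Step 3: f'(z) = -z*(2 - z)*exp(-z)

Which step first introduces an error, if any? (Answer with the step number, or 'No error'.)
Step 3

Step 3 is incorrect due to a sign flip.
The step shows: -z*(2 - z)*exp(-z)
The correct value should be: z*(2 - z)*exp(-z)

Explanation: The sign of the whole expression was flipped: the term z*(2 - z)*exp(-z) was incorrectly written as -z*(2 - z)*exp(-z)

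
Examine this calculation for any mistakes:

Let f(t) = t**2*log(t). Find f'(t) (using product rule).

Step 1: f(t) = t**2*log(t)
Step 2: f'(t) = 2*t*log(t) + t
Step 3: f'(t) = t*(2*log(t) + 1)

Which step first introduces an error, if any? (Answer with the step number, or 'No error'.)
No error

All steps in this derivation are correct.
The final answer f'(t) = t*(2*log(t) + 1) is valid.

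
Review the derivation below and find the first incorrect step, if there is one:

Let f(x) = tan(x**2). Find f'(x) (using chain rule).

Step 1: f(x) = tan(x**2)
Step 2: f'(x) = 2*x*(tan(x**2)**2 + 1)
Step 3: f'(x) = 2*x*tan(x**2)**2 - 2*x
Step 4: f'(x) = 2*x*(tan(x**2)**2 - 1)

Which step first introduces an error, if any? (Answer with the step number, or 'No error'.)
Step 3

Step 3 is incorrect due to a sign flip.
The step shows: 2*x*tan(x**2)**2 - 2*x
The correct value should be: 2*x*tan(x**2)**2 + 2*x

Explanation: The sign of one term was flipped: the term 2*x was incorrectly written as -2*x
The later steps are derived from this incorrect expression, so the error originates in Step 3.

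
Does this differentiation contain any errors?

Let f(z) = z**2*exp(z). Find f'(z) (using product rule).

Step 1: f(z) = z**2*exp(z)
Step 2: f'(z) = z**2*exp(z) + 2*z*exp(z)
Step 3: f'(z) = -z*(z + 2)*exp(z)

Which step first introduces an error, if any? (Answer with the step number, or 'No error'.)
Step 3

Step 3 is incorrect due to a sign flip.
The step shows: -z*(z + 2)*exp(z)
The correct value should be: z*(z + 2)*exp(z)

Explanation: The sign of the whole expression was flipped: the term z*(z + 2)*exp(z) was incorrectly written as -z*(z + 2)*exp(z)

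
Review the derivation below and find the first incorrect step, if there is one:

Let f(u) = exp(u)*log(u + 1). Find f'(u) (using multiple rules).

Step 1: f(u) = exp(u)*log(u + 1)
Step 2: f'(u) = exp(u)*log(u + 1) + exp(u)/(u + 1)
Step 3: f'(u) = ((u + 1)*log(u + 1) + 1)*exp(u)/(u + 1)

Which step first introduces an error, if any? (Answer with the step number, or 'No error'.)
No error

All steps in this derivation are correct.
The final answer f'(u) = ((u + 1)*log(u + 1) + 1)*exp(u)/(u + 1) is valid.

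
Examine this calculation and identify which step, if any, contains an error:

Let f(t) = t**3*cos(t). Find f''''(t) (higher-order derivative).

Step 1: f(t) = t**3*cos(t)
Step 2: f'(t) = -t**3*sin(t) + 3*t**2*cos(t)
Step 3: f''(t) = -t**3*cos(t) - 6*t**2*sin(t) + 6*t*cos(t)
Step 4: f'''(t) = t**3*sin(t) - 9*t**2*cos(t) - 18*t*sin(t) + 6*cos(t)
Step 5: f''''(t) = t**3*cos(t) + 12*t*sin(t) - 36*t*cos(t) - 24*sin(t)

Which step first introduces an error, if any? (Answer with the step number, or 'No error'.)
Step 5

Step 5 is incorrect due to a wrong exponent.
The step shows: t**3*cos(t) + 12*t*sin(t) - 36*t*cos(t) - 24*sin(t)
The correct value should be: t**3*cos(t) + 12*t**2*sin(t) - 36*t*cos(t) - 24*sin(t)

Explanation: The exponent 2 on t was incorrectly written as 1: the term 12*t**2*sin(t) was incorrectly written as 12*t*sin(t)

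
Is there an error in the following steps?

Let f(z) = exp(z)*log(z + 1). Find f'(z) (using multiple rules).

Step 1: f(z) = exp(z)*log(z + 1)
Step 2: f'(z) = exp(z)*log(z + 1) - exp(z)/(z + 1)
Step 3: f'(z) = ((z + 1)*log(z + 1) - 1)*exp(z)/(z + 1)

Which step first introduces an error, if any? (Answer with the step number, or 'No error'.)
Step 2

Step 2 is incorrect due to a sign flip.
The step shows: exp(z)*log(z + 1) - exp(z)/(z + 1)
The correct value should be: exp(z)*log(z + 1) + exp(z)/(z + 1)

Explanation: The sign of one term was flipped: the term exp(z)/(z + 1) was incorrectly written as -exp(z)/(z + 1)
The later steps are derived from this incorrect expression, so the error originates in Step 2.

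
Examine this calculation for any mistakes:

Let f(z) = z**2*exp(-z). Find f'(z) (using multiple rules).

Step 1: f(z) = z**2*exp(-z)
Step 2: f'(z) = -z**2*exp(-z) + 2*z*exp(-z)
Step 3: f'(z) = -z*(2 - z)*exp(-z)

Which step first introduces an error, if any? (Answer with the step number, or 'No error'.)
Step 3

Step 3 is incorrect due to a sign flip.
The step shows: -z*(2 - z)*exp(-z)
The correct value should be: z*(2 - z)*exp(-z)

Explanation: The sign of the whole expression was flipped: the term z*(2 - z)*exp(-z) was incorrectly written as -z*(2 - z)*exp(-z)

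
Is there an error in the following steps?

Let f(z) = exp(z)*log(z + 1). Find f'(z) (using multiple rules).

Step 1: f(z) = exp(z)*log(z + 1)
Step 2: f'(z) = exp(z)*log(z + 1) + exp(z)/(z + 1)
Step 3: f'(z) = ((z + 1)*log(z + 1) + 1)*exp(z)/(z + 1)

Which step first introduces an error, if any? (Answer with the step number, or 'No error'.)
No error

All steps in this derivation are correct.
The final answer f'(z) = ((z + 1)*log(z + 1) + 1)*exp(z)/(z + 1) is valid.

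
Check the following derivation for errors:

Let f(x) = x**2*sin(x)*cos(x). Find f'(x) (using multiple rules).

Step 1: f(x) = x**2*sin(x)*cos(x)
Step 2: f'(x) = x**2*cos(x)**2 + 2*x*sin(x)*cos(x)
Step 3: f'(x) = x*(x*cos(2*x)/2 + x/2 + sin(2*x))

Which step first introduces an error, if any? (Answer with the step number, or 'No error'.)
Step 2

Step 2 is incorrect due to a dropped term.
The step shows: x**2*cos(x)**2 + 2*x*sin(x)*cos(x)
The correct value should be: -x**2*sin(x)**2 + x**2*cos(x)**2 + 2*x*sin(x)*cos(x)

Explanation: A term was dropped: the term -x**2*sin(x)**2 was incorrectly omitted
The later steps are derived from this incorrect expression, so the error originates in Step 2.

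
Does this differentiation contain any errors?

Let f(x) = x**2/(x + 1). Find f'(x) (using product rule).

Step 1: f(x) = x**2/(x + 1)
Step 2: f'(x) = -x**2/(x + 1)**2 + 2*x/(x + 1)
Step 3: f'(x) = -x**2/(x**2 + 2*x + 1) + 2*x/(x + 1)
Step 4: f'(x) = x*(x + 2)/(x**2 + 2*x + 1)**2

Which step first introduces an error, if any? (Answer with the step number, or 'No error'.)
Step 4

Step 4 is incorrect due to a wrong exponent.
The step shows: x*(x + 2)/(x**2 + 2*x + 1)**2
The correct value should be: x*(x + 2)/(x**2 + 2*x + 1)

Explanation: The exponent -1 on x**2 + 2*x + 1 was incorrectly written as -2: the term x*(x + 2)/(x**2 + 2*x + 1) was incorrectly written as x*(x + 2)/(x**2 + 2*x + 1)**2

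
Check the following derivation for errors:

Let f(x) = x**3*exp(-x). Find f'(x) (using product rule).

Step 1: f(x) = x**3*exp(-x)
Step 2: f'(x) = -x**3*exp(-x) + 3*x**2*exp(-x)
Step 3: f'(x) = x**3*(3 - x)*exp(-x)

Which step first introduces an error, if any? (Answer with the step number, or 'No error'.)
Step 3

Step 3 is incorrect due to a wrong exponent.
The step shows: x**3*(3 - x)*exp(-x)
The correct value should be: x**2*(3 - x)*exp(-x)

Explanation: The exponent 2 on x was incorrectly written as 3: the term x**2*(3 - x)*exp(-x) was incorrectly written as x**3*(3 - x)*exp(-x)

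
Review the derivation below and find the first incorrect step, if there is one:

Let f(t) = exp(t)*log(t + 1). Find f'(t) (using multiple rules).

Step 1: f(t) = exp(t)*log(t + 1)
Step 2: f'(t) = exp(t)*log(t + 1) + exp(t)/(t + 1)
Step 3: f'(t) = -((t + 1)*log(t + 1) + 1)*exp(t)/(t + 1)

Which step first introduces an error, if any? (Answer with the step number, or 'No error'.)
Step 3

Step 3 is incorrect due to a sign flip.
The step shows: -((t + 1)*log(t + 1) + 1)*exp(t)/(t + 1)
The correct value should be: ((t + 1)*log(t + 1) + 1)*exp(t)/(t + 1)

Explanation: The sign of the whole expression was flipped: the term ((t + 1)*log(t + 1) + 1)*exp(t)/(t + 1) was incorrectly written as -((t + 1)*log(t + 1) + 1)*exp(t)/(t + 1)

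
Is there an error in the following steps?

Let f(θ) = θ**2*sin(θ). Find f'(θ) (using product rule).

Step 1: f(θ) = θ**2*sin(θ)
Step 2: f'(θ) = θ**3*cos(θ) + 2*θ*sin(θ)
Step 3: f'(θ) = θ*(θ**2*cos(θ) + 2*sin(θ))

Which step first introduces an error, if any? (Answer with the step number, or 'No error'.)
Step 2

Step 2 is incorrect due to a wrong exponent.
The step shows: θ**3*cos(θ) + 2*θ*sin(θ)
The correct value should be: θ**2*cos(θ) + 2*θ*sin(θ)

Explanation: The exponent 2 on θ was incorrectly written as 3: the term θ**2*cos(θ) was incorrectly written as θ**3*cos(θ)
The later steps are derived from this incorrect expression, so the error originates in Step 2.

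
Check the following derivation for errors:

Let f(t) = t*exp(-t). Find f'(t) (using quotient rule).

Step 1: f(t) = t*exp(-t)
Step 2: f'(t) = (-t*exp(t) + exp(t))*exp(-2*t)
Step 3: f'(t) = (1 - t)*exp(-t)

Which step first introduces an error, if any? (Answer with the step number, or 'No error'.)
No error

All steps in this derivation are correct.
The final answer f'(t) = (1 - t)*exp(-t) is valid.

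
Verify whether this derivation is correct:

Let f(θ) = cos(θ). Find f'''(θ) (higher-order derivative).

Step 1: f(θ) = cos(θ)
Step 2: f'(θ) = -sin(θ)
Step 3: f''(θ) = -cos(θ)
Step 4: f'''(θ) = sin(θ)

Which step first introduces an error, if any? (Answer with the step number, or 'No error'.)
No error

All steps in this derivation are correct.
The final answer f'''(θ) = sin(θ) is valid.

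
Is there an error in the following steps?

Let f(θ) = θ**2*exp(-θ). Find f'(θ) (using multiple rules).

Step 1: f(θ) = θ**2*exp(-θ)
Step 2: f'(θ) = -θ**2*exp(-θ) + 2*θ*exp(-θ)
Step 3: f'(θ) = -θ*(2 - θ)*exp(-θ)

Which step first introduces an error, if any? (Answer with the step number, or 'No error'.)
Step 3

Step 3 is incorrect due to a sign flip.
The step shows: -θ*(2 - θ)*exp(-θ)
The correct value should be: θ*(2 - θ)*exp(-θ)

Explanation: The sign of the whole expression was flipped: the term θ*(2 - θ)*exp(-θ) was incorrectly written as -θ*(2 - θ)*exp(-θ)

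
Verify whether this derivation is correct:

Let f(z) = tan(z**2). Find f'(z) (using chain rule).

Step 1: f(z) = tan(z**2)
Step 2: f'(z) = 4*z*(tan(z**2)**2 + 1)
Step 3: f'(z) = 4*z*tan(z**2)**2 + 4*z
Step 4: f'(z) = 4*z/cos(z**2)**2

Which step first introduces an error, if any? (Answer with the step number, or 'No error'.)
Step 2

Step 2 is incorrect due to a wrong coefficient.
The step shows: 4*z*(tan(z**2)**2 + 1)
The correct value should be: 2*z*(tan(z**2)**2 + 1)

Explanation: The coefficient 2 was incorrectly written as 4: the term 2*z*(tan(z**2)**2 + 1) was incorrectly written as 4*z*(tan(z**2)**2 + 1)
The later steps are derived from this incorrect expression, so the error originates in Step 2.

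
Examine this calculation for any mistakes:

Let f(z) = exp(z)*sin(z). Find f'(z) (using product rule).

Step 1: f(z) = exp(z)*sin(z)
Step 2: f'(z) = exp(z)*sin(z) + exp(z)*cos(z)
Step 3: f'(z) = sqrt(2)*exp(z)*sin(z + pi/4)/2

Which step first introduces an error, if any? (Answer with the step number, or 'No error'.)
Step 3

Step 3 is incorrect due to a wrong exponent.
The step shows: sqrt(2)*exp(z)*sin(z + pi/4)/2
The correct value should be: sqrt(2)*exp(z)*sin(z + pi/4)

Explanation: The exponent 1/2 on 2 was incorrectly written as -1/2: the term sqrt(2)*exp(z)*sin(z + pi/4) was incorrectly written as sqrt(2)*exp(z)*sin(z + pi/4)/2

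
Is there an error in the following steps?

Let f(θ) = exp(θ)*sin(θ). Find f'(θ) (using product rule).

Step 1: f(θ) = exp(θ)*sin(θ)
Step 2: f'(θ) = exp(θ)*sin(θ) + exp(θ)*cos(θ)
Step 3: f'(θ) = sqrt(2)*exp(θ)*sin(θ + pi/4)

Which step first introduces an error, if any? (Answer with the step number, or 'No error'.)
No error

All steps in this derivation are correct.
The final answer f'(θ) = sqrt(2)*exp(θ)*sin(θ + pi/4) is valid.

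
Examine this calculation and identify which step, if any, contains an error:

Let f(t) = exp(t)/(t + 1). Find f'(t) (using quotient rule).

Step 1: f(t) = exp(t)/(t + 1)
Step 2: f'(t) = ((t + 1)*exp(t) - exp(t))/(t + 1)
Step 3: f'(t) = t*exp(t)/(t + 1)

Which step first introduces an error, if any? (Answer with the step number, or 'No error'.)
Step 2

Step 2 is incorrect due to a wrong exponent.
The step shows: ((t + 1)*exp(t) - exp(t))/(t + 1)
The correct value should be: ((t + 1)*exp(t) - exp(t))/(t + 1)**2

Explanation: The exponent -2 on t + 1 was incorrectly written as -1: the term ((t + 1)*exp(t) - exp(t))/(t + 1)**2 was incorrectly written as ((t + 1)*exp(t) - exp(t))/(t + 1)
The later steps are derived from this incorrect expression, so the error originates in Step 2.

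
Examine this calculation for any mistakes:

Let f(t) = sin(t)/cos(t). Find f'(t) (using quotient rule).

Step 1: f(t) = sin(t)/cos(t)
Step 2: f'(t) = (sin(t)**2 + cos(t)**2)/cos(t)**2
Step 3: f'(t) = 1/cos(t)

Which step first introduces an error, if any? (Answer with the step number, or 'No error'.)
Step 3

Step 3 is incorrect due to a wrong exponent.
The step shows: 1/cos(t)
The correct value should be: cos(t)**(-2)

Explanation: The exponent -2 on cos(t) was incorrectly written as -1: the term cos(t)**(-2) was incorrectly written as 1/cos(t)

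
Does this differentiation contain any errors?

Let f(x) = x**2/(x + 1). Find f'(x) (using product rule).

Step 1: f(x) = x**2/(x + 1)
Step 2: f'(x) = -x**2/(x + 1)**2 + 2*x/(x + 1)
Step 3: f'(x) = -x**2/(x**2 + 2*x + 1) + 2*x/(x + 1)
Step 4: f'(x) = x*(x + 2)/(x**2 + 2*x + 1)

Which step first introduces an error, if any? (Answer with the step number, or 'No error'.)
No error

All steps in this derivation are correct.
The final answer f'(x) = x*(x + 2)/(x**2 + 2*x + 1) is valid.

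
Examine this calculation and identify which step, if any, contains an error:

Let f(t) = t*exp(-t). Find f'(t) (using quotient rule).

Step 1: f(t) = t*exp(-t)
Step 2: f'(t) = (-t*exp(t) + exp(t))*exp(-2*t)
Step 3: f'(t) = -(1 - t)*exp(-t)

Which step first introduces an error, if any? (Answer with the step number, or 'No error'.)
Step 3

Step 3 is incorrect due to a sign flip.
The step shows: -(1 - t)*exp(-t)
The correct value should be: (1 - t)*exp(-t)

Explanation: The sign of the whole expression was flipped: the term (1 - t)*exp(-t) was incorrectly written as -(1 - t)*exp(-t)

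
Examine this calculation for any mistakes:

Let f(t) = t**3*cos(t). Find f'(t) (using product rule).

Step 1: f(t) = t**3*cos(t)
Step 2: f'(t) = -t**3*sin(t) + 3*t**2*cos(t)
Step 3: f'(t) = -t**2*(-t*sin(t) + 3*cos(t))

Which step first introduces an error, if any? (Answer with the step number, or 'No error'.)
Step 3

Step 3 is incorrect due to a sign flip.
The step shows: -t**2*(-t*sin(t) + 3*cos(t))
The correct value should be: t**2*(-t*sin(t) + 3*cos(t))

Explanation: The sign of the whole expression was flipped: the term t**2*(-t*sin(t) + 3*cos(t)) was incorrectly written as -t**2*(-t*sin(t) + 3*cos(t))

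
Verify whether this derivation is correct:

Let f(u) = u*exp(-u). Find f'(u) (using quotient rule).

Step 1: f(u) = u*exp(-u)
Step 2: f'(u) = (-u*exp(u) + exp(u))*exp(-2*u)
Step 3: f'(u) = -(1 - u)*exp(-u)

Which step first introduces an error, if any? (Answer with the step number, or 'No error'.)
Step 3

Step 3 is incorrect due to a sign flip.
The step shows: -(1 - u)*exp(-u)
The correct value should be: (1 - u)*exp(-u)

Explanation: The sign of the whole expression was flipped: the term (1 - u)*exp(-u) was incorrectly written as -(1 - u)*exp(-u)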